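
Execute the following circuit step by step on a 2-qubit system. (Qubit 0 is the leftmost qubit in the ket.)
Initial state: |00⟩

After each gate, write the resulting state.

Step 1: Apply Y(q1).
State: i|01⟩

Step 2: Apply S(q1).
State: -|01⟩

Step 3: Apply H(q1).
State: -1/√2|00⟩ + 1/√2|01⟩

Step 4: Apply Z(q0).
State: -1/√2|00⟩ + 1/√2|01⟩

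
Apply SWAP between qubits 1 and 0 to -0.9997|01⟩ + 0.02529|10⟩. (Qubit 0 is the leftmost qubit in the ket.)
0.02529|01⟩ - 0.9997|10⟩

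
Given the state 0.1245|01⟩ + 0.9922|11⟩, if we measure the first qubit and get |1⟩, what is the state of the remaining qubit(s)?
|1⟩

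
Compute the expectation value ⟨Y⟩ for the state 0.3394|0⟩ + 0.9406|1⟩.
0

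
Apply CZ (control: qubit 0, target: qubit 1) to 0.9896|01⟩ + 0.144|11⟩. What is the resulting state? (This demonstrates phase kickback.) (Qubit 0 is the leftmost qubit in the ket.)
0.9896|01⟩ - 0.144|11⟩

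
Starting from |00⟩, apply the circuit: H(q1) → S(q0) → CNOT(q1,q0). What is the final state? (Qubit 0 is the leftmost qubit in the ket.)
1/√2|00⟩ + 1/√2|11⟩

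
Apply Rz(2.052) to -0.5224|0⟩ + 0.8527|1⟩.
(-0.2707 + 0.4468i)|0⟩ + (0.4419 + 0.7293i)|1⟩

Rz(2.052) = [[e^(−iθ/2), 0], [0, e^(iθ/2)]] with e^(±iθ/2) = cos(θ/2) ± i·sin(θ/2); θ = 2.052, cos(θ/2) ≈ 0.518244, sin(θ/2) ≈ 0.855233.
With a = amp(|0⟩) = -0.5224 and b = amp(|1⟩) = 0.8527:
new amp(|0⟩) = (0.518244 - 0.855233i)·a = (-0.2707 + 0.4468i)
new amp(|1⟩) = (0.518244 + 0.855233i)·b = (0.4419 + 0.7293i)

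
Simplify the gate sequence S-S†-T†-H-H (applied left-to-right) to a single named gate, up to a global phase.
T†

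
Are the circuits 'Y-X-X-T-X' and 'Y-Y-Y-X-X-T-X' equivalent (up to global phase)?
Yes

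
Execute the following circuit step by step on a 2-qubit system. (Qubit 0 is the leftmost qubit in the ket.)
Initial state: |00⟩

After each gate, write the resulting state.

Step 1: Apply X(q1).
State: |01⟩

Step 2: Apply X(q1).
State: |00⟩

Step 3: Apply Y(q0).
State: i|10⟩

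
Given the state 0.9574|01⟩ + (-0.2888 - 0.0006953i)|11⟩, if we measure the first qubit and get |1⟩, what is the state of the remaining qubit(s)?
(-1 - 0.002408i)|1⟩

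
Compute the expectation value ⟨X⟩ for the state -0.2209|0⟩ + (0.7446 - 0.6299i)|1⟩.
-0.329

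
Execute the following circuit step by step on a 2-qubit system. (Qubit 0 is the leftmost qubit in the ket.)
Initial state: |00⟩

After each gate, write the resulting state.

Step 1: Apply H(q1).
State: 1/√2|00⟩ + 1/√2|01⟩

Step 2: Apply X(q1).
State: 1/√2|00⟩ + 1/√2|01⟩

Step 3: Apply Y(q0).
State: (1/√2)i|10⟩ + (1/√2)i|11⟩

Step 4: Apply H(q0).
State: (1/2)i|00⟩ + (1/2)i|01⟩ - (1/2)i|10⟩ - (1/2)i|11⟩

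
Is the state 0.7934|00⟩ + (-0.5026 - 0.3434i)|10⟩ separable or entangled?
Separable

Writing the state as a|00⟩ + b|01⟩ + c|10⟩ + d|11⟩, it is a product state iff ad − bc = 0.
Here (a, b, c, d) = (0.7934, 0, (-0.5026 - 0.3434i), 0): ad − bc = (0.7934)(0) − (0)(-0.5026 - 0.3434i) = 0, so the state is separable.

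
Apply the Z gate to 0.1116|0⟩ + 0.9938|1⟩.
0.1116|0⟩ - 0.9938|1⟩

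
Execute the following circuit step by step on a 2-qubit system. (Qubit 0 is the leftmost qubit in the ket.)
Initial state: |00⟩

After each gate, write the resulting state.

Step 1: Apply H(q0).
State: 1/√2|00⟩ + 1/√2|10⟩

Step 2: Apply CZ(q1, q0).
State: 1/√2|00⟩ + 1/√2|10⟩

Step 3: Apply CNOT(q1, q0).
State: 1/√2|00⟩ + 1/√2|10⟩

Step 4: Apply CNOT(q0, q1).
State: 1/√2|00⟩ + 1/√2|11⟩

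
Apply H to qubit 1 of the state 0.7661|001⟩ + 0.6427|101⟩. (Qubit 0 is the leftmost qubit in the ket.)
0.5417|001⟩ + 0.5417|011⟩ + 0.4545|101⟩ + 0.4545|111⟩

H on qubit 1 mixes each pair of kets that differ only in qubit 1: amplitudes (a, b) of (|…0…⟩, |…1…⟩) become ((a + b)/√2, (a − b)/√2). Kets absent from the input have amplitude 0.
(|001⟩, |011⟩): (a, b) = (0.7661, 0) → (0.5417, 0.5417)
(|101⟩, |111⟩): (a, b) = (0.6427, 0) → (0.4545, 0.4545)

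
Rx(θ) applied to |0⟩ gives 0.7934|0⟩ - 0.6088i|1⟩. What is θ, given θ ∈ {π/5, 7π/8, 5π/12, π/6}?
5π/12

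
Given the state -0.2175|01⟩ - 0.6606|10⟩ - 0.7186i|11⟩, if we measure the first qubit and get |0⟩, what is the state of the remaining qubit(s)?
-|1⟩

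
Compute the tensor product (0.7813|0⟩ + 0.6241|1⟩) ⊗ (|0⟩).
0.7813|00⟩ + 0.6241|10⟩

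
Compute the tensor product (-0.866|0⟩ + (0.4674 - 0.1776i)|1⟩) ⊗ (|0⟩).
-0.866|00⟩ + (0.4674 - 0.1776i)|10⟩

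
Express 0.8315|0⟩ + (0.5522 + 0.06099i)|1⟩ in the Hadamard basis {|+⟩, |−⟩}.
(0.9784 + 0.04313i)|+⟩ + (0.1975 - 0.04313i)|−⟩

With |ψ⟩ = α|0⟩ + β|1⟩, the Hadamard-basis coefficients are ⟨+|ψ⟩ = (α + β)/√2 and ⟨−|ψ⟩ = (α − β)/√2.
Here α = 0.8315, β = (0.5522 + 0.06099i): (α + β)/√2 = (0.9784 + 0.04313i), (α − β)/√2 = (0.1975 - 0.04313i).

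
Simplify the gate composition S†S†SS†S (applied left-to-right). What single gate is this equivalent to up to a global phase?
S†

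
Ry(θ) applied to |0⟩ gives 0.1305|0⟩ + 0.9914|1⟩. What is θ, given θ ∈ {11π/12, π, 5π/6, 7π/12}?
11π/12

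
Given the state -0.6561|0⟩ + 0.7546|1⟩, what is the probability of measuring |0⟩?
0.4305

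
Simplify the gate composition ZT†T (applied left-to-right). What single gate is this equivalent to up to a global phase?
Z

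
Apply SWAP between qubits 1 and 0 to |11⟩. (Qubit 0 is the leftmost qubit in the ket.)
|11⟩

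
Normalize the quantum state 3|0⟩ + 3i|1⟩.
1/√2|0⟩ + (1/√2)i|1⟩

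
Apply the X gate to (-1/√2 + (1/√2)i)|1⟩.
(-1/√2 + (1/√2)i)|0⟩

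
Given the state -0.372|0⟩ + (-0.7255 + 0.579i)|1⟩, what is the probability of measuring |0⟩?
0.1384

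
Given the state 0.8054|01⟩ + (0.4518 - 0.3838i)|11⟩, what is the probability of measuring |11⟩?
0.3514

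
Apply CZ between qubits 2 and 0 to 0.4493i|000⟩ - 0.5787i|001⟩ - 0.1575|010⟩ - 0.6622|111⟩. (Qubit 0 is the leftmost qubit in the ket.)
0.4493i|000⟩ - 0.5787i|001⟩ - 0.1575|010⟩ + 0.6622|111⟩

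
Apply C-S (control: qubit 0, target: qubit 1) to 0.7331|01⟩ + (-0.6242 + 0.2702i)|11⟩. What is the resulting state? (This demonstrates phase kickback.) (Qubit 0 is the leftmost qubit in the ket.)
0.7331|01⟩ + (-0.2702 - 0.6242i)|11⟩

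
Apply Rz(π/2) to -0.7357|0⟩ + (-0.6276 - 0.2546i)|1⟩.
(-0.5202 + 0.5202i)|0⟩ + (-0.2638 - 0.6238i)|1⟩

Rz(π/2) = [[e^(−iθ/2), 0], [0, e^(iθ/2)]] with e^(±iθ/2) = cos(θ/2) ± i·sin(θ/2); θ = π/2, cos(θ/2) ≈ 0.707107, sin(θ/2) ≈ 0.707107.
With a = amp(|0⟩) = -0.7357 and b = amp(|1⟩) = (-0.6276 - 0.2546i):
new amp(|0⟩) = (0.707107 - 0.707107i)·a = (-0.5202 + 0.5202i)
new amp(|1⟩) = (0.707107 + 0.707107i)·b = (-0.2638 - 0.6238i)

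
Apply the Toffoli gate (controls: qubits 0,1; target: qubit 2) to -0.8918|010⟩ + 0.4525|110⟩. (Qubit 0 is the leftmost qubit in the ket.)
-0.8918|010⟩ + 0.4525|111⟩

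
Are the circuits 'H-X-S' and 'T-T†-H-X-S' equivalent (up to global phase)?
Yes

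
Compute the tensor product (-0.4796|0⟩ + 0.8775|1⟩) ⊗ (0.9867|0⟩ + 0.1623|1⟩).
-0.4732|00⟩ - 0.07784|01⟩ + 0.8658|10⟩ + 0.1424|11⟩

amp(|b₁b₂…⟩) = product of the factor amplitudes for bits b₁, b₂, …; only kets whose every factor amplitude is nonzero survive.
|00⟩: (-0.4796)(0.9867) = -0.4732
|01⟩: (-0.4796)(0.1623) = -0.07784
|10⟩: (0.8775)(0.9867) = 0.8658
|11⟩: (0.8775)(0.1623) = 0.1424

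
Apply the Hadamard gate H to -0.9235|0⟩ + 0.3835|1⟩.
-0.3818|0⟩ - 0.9242|1⟩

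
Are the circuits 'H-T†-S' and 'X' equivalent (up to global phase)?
No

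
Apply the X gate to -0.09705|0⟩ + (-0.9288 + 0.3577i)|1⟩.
(-0.9288 + 0.3577i)|0⟩ - 0.09705|1⟩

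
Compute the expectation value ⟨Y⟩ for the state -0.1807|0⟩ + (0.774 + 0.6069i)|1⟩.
-0.2193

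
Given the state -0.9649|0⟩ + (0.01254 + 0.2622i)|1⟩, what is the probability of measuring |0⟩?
0.931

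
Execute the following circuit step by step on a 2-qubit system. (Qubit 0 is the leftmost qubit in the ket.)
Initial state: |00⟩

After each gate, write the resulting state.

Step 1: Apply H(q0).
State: 1/√2|00⟩ + 1/√2|10⟩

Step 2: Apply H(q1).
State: 1/2|00⟩ + 1/2|01⟩ + 1/2|10⟩ + 1/2|11⟩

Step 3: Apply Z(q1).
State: 1/2|00⟩ - 1/2|01⟩ + 1/2|10⟩ - 1/2|11⟩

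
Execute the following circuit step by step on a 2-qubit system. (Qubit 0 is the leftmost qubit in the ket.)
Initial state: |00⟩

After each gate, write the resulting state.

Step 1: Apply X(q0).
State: |10⟩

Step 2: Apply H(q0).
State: 1/√2|00⟩ - 1/√2|10⟩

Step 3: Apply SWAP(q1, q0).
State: 1/√2|00⟩ - 1/√2|01⟩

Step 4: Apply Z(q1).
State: 1/√2|00⟩ + 1/√2|01⟩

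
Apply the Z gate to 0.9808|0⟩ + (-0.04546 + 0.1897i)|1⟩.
0.9808|0⟩ + (0.04546 - 0.1897i)|1⟩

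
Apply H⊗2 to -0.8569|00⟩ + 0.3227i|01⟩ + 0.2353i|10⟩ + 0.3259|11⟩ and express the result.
(-0.2655 + 0.279i)|00⟩ + (-0.5914 - 0.0437i)|01⟩ + (-0.5914 + 0.0437i)|10⟩ + (-0.2655 - 0.279i)|11⟩

H⊗2 gives amp(|y⟩) = (1/2) Σ_x (−1)^(x·y) amp(|x⟩), where x·y is the number of positions in which both x and y have a 1.
|00⟩: (-0.8569 + 0.3227i + 0.2353i + 0.3259)/2 = (-0.2655 + 0.279i)
|01⟩: (-0.8569 - 0.3227i + 0.2353i - 0.3259)/2 = (-0.5914 - 0.0437i)
|10⟩: (-0.8569 + 0.3227i - 0.2353i - 0.3259)/2 = (-0.5914 + 0.0437i)
|11⟩: (-0.8569 - 0.3227i - 0.2353i + 0.3259)/2 = (-0.2655 - 0.279i)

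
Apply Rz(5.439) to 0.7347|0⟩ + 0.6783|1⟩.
(-0.6702 - 0.301i)|0⟩ + (-0.6188 + 0.2779i)|1⟩

Rz(5.439) = [[e^(−iθ/2), 0], [0, e^(iθ/2)]] with e^(±iθ/2) = cos(θ/2) ± i·sin(θ/2); θ = 5.439, cos(θ/2) ≈ -0.912234, sin(θ/2) ≈ 0.40967.
With a = amp(|0⟩) = 0.7347 and b = amp(|1⟩) = 0.6783:
new amp(|0⟩) = (-0.912234 - 0.40967i)·a = (-0.6702 - 0.301i)
new amp(|1⟩) = (-0.912234 + 0.40967i)·b = (-0.6188 + 0.2779i)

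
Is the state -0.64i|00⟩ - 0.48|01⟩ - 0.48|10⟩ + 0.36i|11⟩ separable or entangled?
Separable

Writing the state as a|00⟩ + b|01⟩ + c|10⟩ + d|11⟩, it is a product state iff ad − bc = 0.
Here (a, b, c, d) = (-0.64i, -0.48, -0.48, 0.36i): ad − bc = (-0.64i)(0.36i) − (-0.48)(-0.48) = 0, so the state is separable.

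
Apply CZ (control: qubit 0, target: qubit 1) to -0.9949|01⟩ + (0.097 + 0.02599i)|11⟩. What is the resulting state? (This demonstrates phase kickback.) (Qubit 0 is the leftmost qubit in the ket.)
-0.9949|01⟩ + (-0.097 - 0.02599i)|11⟩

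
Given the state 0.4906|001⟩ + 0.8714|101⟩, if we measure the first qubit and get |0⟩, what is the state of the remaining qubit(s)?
|01⟩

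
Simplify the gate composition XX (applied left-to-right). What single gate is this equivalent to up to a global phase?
I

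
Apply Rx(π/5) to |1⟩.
-0.309i|0⟩ + 0.9511|1⟩

Rx(π/5) = [[cos(θ/2), −i·sin(θ/2)], [−i·sin(θ/2), cos(θ/2)]]; θ = π/5, cos(θ/2) ≈ 0.951057, sin(θ/2) ≈ 0.309017.
With a = amp(|0⟩) = 0 and b = amp(|1⟩) = 1:
new amp(|0⟩) = (0.951057)·a + (-0.309017i)·b = -0.309i
new amp(|1⟩) = (-0.309017i)·a + (0.951057)·b = 0.9511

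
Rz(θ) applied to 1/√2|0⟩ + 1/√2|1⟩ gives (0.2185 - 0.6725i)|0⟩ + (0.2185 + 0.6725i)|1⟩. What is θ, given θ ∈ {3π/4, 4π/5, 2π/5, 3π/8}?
4π/5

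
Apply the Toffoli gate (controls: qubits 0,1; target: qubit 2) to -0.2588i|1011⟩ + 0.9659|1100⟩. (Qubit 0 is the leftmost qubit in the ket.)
-0.2588i|1011⟩ + 0.9659|1110⟩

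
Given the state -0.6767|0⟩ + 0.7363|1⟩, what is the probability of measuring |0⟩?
0.4579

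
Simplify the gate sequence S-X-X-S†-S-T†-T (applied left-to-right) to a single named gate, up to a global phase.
S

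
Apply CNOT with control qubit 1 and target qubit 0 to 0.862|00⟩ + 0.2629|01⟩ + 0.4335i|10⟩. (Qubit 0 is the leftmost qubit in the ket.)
0.862|00⟩ + 0.4335i|10⟩ + 0.2629|11⟩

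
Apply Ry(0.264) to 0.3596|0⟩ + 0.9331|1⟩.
0.2337|0⟩ + 0.9723|1⟩

Ry(0.264) = [[cos(θ/2), −sin(θ/2)], [sin(θ/2), cos(θ/2)]]; θ = 0.264, cos(θ/2) ≈ 0.991301, sin(θ/2) ≈ 0.131617.
With a = amp(|0⟩) = 0.3596 and b = amp(|1⟩) = 0.9331:
new amp(|0⟩) = (0.991301)·a + (-0.131617)·b = 0.2337
new amp(|1⟩) = (0.131617)·a + (0.991301)·b = 0.9723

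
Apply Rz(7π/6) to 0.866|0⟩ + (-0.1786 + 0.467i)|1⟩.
(-0.2241 - 0.8365i)|0⟩ + (-0.4049 - 0.2934i)|1⟩

Rz(7π/6) = [[e^(−iθ/2), 0], [0, e^(iθ/2)]] with e^(±iθ/2) = cos(θ/2) ± i·sin(θ/2); θ = 7π/6, cos(θ/2) ≈ -0.258819, sin(θ/2) ≈ 0.965926.
With a = amp(|0⟩) = 0.866 and b = amp(|1⟩) = (-0.1786 + 0.467i):
new amp(|0⟩) = (-0.258819 - 0.965926i)·a = (-0.2241 - 0.8365i)
new amp(|1⟩) = (-0.258819 + 0.965926i)·b = (-0.4049 - 0.2934i)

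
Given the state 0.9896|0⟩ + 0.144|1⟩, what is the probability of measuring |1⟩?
0.02074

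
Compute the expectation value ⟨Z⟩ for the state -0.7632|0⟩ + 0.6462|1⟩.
0.1649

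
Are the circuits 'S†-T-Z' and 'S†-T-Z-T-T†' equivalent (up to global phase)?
Yes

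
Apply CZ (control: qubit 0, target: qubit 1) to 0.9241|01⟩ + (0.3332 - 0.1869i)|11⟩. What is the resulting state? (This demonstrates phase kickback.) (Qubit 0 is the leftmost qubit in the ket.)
0.9241|01⟩ + (-0.3332 + 0.1869i)|11⟩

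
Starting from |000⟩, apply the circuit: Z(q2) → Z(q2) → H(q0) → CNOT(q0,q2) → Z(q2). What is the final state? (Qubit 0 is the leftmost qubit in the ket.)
1/√2|000⟩ - 1/√2|101⟩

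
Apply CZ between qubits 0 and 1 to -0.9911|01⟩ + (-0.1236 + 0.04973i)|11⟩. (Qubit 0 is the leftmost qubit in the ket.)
-0.9911|01⟩ + (0.1236 - 0.04973i)|11⟩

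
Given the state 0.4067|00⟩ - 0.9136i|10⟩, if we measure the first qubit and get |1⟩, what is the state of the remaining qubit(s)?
-i|0⟩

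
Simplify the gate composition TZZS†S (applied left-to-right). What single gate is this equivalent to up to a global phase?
T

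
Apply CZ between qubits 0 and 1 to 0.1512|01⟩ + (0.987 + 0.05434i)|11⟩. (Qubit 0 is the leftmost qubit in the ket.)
0.1512|01⟩ + (-0.987 - 0.05434i)|11⟩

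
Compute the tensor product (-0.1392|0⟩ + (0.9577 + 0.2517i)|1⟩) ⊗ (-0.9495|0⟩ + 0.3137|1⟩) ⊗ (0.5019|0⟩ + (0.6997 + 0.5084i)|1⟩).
0.06634|000⟩ + (0.09248 + 0.0672i)|001⟩ - 0.02192|010⟩ + (-0.03055 - 0.0222i)|011⟩ + (-0.4564 - 0.1199i)|100⟩ + (-0.5148 - 0.6295i)|101⟩ + (0.1508 + 0.03963i)|110⟩ + (0.1701 + 0.208i)|111⟩

amp(|b₁b₂…⟩) = product of the factor amplitudes for bits b₁, b₂, …; only kets whose every factor amplitude is nonzero survive.
|000⟩: (-0.1392)(-0.9495)(0.5019) = 0.06634
|001⟩: (-0.1392)(-0.9495)(0.6997 + 0.5084i) = (0.09248 + 0.0672i)
|010⟩: (-0.1392)(0.3137)(0.5019) = -0.02192
|011⟩: (-0.1392)(0.3137)(0.6997 + 0.5084i) = (-0.03055 - 0.0222i)
|100⟩: (0.9577 + 0.2517i)(-0.9495)(0.5019) = (-0.4564 - 0.1199i)
|101⟩: (0.9577 + 0.2517i)(-0.9495)(0.6997 + 0.5084i) = (-0.5148 - 0.6295i)
|110⟩: (0.9577 + 0.2517i)(0.3137)(0.5019) = (0.1508 + 0.03963i)
|111⟩: (0.9577 + 0.2517i)(0.3137)(0.6997 + 0.5084i) = (0.1701 + 0.208i)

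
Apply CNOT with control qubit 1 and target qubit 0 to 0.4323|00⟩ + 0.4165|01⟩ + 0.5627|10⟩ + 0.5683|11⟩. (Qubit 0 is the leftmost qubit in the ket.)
0.4323|00⟩ + 0.5683|01⟩ + 0.5627|10⟩ + 0.4165|11⟩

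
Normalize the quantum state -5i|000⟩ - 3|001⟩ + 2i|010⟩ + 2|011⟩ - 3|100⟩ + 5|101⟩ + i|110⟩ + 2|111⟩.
-0.5556i|000⟩ - 0.3333|001⟩ + 0.2222i|010⟩ + 0.2222|011⟩ - 0.3333|100⟩ + 0.5556|101⟩ + 0.1111i|110⟩ + 0.2222|111⟩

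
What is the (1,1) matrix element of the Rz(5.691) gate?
(-0.9565 + 0.2918i)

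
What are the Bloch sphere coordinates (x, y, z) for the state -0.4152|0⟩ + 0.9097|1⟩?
(-0.7554, 0, -0.6552)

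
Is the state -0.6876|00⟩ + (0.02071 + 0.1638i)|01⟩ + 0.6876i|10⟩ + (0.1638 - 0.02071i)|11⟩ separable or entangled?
Separable

Writing the state as a|00⟩ + b|01⟩ + c|10⟩ + d|11⟩, it is a product state iff ad − bc = 0.
Here (a, b, c, d) = (-0.6876, (0.02071 + 0.1638i), 0.6876i, (0.1638 - 0.02071i)): ad − bc = (-0.6876)(0.1638 - 0.02071i) − (0.02071 + 0.1638i)(0.6876i) = 0, so the state is separable.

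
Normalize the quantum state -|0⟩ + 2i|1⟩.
-1/√5|0⟩ + 0.8944i|1⟩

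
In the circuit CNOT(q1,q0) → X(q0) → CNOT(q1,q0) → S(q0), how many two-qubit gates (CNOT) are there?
2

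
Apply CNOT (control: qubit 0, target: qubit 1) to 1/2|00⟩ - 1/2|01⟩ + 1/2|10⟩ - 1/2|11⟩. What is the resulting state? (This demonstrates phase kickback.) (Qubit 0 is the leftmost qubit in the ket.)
1/2|00⟩ - 1/2|01⟩ - 1/2|10⟩ + 1/2|11⟩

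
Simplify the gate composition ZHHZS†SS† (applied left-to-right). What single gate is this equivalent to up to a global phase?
S†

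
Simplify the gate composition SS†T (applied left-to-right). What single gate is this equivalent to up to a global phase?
T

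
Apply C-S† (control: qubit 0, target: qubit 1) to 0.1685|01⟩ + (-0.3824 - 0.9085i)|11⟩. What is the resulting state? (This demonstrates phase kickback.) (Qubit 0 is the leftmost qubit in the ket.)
0.1685|01⟩ + (-0.9085 + 0.3824i)|11⟩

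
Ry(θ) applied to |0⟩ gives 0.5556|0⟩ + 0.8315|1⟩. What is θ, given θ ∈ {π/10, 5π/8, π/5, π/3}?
5π/8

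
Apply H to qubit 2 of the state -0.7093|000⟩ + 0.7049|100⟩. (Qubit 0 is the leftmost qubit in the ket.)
-0.5016|000⟩ - 0.5016|001⟩ + 0.4984|100⟩ + 0.4984|101⟩

H on qubit 2 mixes each pair of kets that differ only in qubit 2: amplitudes (a, b) of (|…0…⟩, |…1…⟩) become ((a + b)/√2, (a − b)/√2). Kets absent from the input have amplitude 0.
(|000⟩, |001⟩): (a, b) = (-0.7093, 0) → (-0.5016, -0.5016)
(|100⟩, |101⟩): (a, b) = (0.7049, 0) → (0.4984, 0.4984)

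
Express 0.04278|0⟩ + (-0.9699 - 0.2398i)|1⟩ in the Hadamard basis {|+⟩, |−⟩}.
(-0.6556 - 0.1696i)|+⟩ + (0.7161 + 0.1696i)|−⟩

With |ψ⟩ = α|0⟩ + β|1⟩, the Hadamard-basis coefficients are ⟨+|ψ⟩ = (α + β)/√2 and ⟨−|ψ⟩ = (α − β)/√2.
Here α = 0.04278, β = (-0.9699 - 0.2398i): (α + β)/√2 = (-0.6556 - 0.1696i), (α − β)/√2 = (0.7161 + 0.1696i).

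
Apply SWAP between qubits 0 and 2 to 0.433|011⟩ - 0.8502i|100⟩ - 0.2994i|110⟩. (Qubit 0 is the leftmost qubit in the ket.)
-0.8502i|001⟩ - 0.2994i|011⟩ + 0.433|110⟩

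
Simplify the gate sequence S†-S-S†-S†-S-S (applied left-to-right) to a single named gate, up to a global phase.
I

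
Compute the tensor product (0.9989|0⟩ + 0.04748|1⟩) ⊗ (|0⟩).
0.9989|00⟩ + 0.04748|10⟩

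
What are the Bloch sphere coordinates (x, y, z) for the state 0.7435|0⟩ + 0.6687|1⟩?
(0.9944, 0, 0.1056)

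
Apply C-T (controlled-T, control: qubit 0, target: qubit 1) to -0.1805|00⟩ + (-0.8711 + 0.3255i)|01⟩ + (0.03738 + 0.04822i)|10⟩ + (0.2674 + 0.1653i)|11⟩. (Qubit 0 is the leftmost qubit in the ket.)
-0.1805|00⟩ + (-0.8711 + 0.3255i)|01⟩ + (0.03738 + 0.04822i)|10⟩ + (0.0722 + 0.306i)|11⟩

C-T leaves the control-|0⟩ kets |00⟩, |01⟩ unchanged and applies T to qubit 1 on the control-|1⟩ pair (|10⟩, |11⟩).
T = [[1, 0], [0, (1/√2 + (1/√2)i)]].
With a = amp(|10⟩) = (0.03738 + 0.04822i) and b = amp(|11⟩) = (0.2674 + 0.1653i):
new amp(|10⟩) = (1)·a = (0.03738 + 0.04822i)
new amp(|11⟩) = (1/√2 + (1/√2)i)·b = (0.0722 + 0.306i)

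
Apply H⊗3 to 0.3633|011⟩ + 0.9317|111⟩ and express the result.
0.4579|000⟩ - 0.4579|001⟩ - 0.4579|010⟩ + 0.4579|011⟩ - 0.201|100⟩ + 0.201|101⟩ + 0.201|110⟩ - 0.201|111⟩

H⊗3 gives amp(|y⟩) = (1/2√2) Σ_x (−1)^(x·y) amp(|x⟩), where x·y is the number of positions in which both x and y have a 1.
|000⟩: (0.3633 + 0.9317)/(2√2) = 0.4579
|001⟩: (-0.3633 - 0.9317)/(2√2) = -0.4579
|010⟩: (-0.3633 - 0.9317)/(2√2) = -0.4579
|011⟩: (0.3633 + 0.9317)/(2√2) = 0.4579
|100⟩: (0.3633 - 0.9317)/(2√2) = -0.201
|101⟩: (-0.3633 + 0.9317)/(2√2) = 0.201
|110⟩: (-0.3633 + 0.9317)/(2√2) = 0.201
|111⟩: (0.3633 - 0.9317)/(2√2) = -0.201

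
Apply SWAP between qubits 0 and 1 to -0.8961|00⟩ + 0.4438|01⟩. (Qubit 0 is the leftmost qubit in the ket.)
-0.8961|00⟩ + 0.4438|10⟩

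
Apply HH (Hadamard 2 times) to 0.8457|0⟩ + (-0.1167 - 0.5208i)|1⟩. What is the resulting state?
0.8457|0⟩ + (-0.1167 - 0.5208i)|1⟩

H² = I, so an even number of Hadamards cancels: H^2 = I and the state is unchanged.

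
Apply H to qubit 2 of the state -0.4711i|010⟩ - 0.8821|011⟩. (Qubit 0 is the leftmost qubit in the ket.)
(-0.6237 - 0.3331i)|010⟩ + (0.6237 - 0.3331i)|011⟩

H on qubit 2 mixes each pair of kets that differ only in qubit 2: amplitudes (a, b) of (|…0…⟩, |…1…⟩) become ((a + b)/√2, (a − b)/√2). Kets absent from the input have amplitude 0.
(|010⟩, |011⟩): (a, b) = (-0.4711i, -0.8821) → ((-0.6237 - 0.3331i), (0.6237 - 0.3331i))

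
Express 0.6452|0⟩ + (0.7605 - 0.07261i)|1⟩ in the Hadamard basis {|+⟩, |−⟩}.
(0.994 - 0.05134i)|+⟩ + (-0.08153 + 0.05134i)|−⟩

With |ψ⟩ = α|0⟩ + β|1⟩, the Hadamard-basis coefficients are ⟨+|ψ⟩ = (α + β)/√2 and ⟨−|ψ⟩ = (α − β)/√2.
Here α = 0.6452, β = (0.7605 - 0.07261i): (α + β)/√2 = (0.994 - 0.05134i), (α − β)/√2 = (-0.08153 + 0.05134i).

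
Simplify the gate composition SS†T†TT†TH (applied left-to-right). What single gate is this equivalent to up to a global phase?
H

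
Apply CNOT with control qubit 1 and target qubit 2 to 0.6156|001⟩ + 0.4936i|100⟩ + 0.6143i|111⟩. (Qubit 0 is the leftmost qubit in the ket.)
0.6156|001⟩ + 0.4936i|100⟩ + 0.6143i|110⟩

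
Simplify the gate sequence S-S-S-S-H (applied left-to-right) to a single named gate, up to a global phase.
H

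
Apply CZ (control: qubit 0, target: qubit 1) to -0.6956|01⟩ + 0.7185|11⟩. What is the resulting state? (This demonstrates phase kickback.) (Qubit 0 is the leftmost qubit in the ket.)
-0.6956|01⟩ - 0.7185|11⟩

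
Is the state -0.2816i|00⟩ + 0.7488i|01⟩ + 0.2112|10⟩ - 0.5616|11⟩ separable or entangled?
Separable

Writing the state as a|00⟩ + b|01⟩ + c|10⟩ + d|11⟩, it is a product state iff ad − bc = 0.
Here (a, b, c, d) = (-0.2816i, 0.7488i, 0.2112, -0.5616): ad − bc = (-0.2816i)(-0.5616) − (0.7488i)(0.2112) = 0, so the state is separable.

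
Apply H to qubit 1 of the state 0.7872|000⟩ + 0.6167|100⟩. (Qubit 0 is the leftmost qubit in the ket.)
0.5566|000⟩ + 0.5566|010⟩ + 0.4361|100⟩ + 0.4361|110⟩

H on qubit 1 mixes each pair of kets that differ only in qubit 1: amplitudes (a, b) of (|…0…⟩, |…1…⟩) become ((a + b)/√2, (a − b)/√2). Kets absent from the input have amplitude 0.
(|000⟩, |010⟩): (a, b) = (0.7872, 0) → (0.5566, 0.5566)
(|100⟩, |110⟩): (a, b) = (0.6167, 0) → (0.4361, 0.4361)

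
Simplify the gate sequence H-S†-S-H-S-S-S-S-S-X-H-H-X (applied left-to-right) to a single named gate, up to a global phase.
S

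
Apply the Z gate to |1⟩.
-|1⟩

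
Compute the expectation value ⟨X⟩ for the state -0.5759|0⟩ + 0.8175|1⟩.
-0.9416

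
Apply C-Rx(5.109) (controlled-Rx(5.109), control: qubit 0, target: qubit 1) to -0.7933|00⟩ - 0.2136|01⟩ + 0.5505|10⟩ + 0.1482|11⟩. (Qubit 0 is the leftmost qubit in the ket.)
-0.7933|00⟩ - 0.2136|01⟩ + (-0.4583 - 0.08209i)|10⟩ + (-0.1234 - 0.3049i)|11⟩

C-Rx(5.109) leaves the control-|0⟩ kets |00⟩, |01⟩ unchanged and applies Rx(5.109) to qubit 1 on the control-|1⟩ pair (|10⟩, |11⟩).
Rx(5.109) = [[cos(θ/2), −i·sin(θ/2)], [−i·sin(θ/2), cos(θ/2)]]; θ = 5.109, cos(θ/2) ≈ -0.832555, sin(θ/2) ≈ 0.553943.
With a = amp(|10⟩) = 0.5505 and b = amp(|11⟩) = 0.1482:
new amp(|10⟩) = (-0.832555)·a + (-0.553943i)·b = (-0.4583 - 0.08209i)
new amp(|11⟩) = (-0.553943i)·a + (-0.832555)·b = (-0.1234 - 0.3049i)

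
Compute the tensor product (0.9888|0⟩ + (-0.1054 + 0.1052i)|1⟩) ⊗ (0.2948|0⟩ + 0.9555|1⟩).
0.2915|00⟩ + 0.9448|01⟩ + (-0.03107 + 0.03101i)|10⟩ + (-0.1007 + 0.1005i)|11⟩

amp(|b₁b₂…⟩) = product of the factor amplitudes for bits b₁, b₂, …; only kets whose every factor amplitude is nonzero survive.
|00⟩: (0.9888)(0.2948) = 0.2915
|01⟩: (0.9888)(0.9555) = 0.9448
|10⟩: (-0.1054 + 0.1052i)(0.2948) = (-0.03107 + 0.03101i)
|11⟩: (-0.1054 + 0.1052i)(0.9555) = (-0.1007 + 0.1005i)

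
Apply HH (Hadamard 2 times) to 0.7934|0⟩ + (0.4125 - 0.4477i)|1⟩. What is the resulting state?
0.7934|0⟩ + (0.4125 - 0.4477i)|1⟩

H² = I, so an even number of Hadamards cancels: H^2 = I and the state is unchanged.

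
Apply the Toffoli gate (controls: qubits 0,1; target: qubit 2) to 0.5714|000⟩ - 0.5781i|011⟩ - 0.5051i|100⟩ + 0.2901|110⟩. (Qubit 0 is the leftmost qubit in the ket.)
0.5714|000⟩ - 0.5781i|011⟩ - 0.5051i|100⟩ + 0.2901|111⟩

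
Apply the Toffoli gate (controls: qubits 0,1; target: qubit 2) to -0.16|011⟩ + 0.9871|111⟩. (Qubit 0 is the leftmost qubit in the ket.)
-0.16|011⟩ + 0.9871|110⟩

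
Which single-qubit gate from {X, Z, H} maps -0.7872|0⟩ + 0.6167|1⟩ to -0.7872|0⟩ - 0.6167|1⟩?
Z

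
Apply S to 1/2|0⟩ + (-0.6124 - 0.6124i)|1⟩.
1/2|0⟩ + (0.6124 - 0.6124i)|1⟩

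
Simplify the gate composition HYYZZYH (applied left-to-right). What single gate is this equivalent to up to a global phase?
Y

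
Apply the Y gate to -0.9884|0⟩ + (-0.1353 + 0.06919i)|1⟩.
(0.06919 + 0.1353i)|0⟩ - 0.9884i|1⟩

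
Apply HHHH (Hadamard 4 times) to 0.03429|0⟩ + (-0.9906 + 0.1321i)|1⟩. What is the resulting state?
0.03429|0⟩ + (-0.9906 + 0.1321i)|1⟩

H² = I, so an even number of Hadamards cancels: H^4 = I and the state is unchanged.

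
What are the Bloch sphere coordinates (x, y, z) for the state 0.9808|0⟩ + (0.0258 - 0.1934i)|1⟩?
(0.05061, -0.3794, 0.9239)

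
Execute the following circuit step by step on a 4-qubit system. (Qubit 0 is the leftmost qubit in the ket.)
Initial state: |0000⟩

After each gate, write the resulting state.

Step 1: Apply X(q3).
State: |0001⟩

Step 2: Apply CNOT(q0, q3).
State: |0001⟩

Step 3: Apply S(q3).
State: i|0001⟩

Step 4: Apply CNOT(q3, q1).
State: i|0101⟩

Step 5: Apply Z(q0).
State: i|0101⟩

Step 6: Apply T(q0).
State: i|0101⟩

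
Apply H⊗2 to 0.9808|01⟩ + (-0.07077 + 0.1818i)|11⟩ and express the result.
(0.455 + 0.0909i)|00⟩ + (-0.455 - 0.0909i)|01⟩ + (0.5258 - 0.0909i)|10⟩ + (-0.5258 + 0.0909i)|11⟩

H⊗2 gives amp(|y⟩) = (1/2) Σ_x (−1)^(x·y) amp(|x⟩), where x·y is the number of positions in which both x and y have a 1.
|00⟩: (0.9808 + (-0.07077 + 0.1818i))/2 = (0.455 + 0.0909i)
|01⟩: (-0.9808 - (-0.07077 + 0.1818i))/2 = (-0.455 - 0.0909i)
|10⟩: (0.9808 - (-0.07077 + 0.1818i))/2 = (0.5258 - 0.0909i)
|11⟩: (-0.9808 + (-0.07077 + 0.1818i))/2 = (-0.5258 + 0.0909i)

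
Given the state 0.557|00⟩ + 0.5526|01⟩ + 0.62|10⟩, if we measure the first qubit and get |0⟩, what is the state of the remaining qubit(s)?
0.7099|0⟩ + 0.7043|1⟩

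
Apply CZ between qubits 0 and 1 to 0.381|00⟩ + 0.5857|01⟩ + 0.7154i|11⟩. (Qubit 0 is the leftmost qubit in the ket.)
0.381|00⟩ + 0.5857|01⟩ - 0.7154i|11⟩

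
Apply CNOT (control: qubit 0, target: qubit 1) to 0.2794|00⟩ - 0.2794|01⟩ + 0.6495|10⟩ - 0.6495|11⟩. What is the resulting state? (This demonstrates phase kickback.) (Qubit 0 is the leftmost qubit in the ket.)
0.2794|00⟩ - 0.2794|01⟩ - 0.6495|10⟩ + 0.6495|11⟩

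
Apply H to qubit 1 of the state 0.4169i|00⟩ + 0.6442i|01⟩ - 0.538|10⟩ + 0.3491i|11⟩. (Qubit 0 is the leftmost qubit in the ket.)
0.7503i|00⟩ - 0.1607i|01⟩ + (-0.3804 + 0.2469i)|10⟩ + (-0.3804 - 0.2469i)|11⟩

H on qubit 1 mixes each pair of kets that differ only in qubit 1: amplitudes (a, b) of (|…0…⟩, |…1…⟩) become ((a + b)/√2, (a − b)/√2). Kets absent from the input have amplitude 0.
(|00⟩, |01⟩): (a, b) = (0.4169i, 0.6442i) → (0.7503i, -0.1607i)
(|10⟩, |11⟩): (a, b) = (-0.538, 0.3491i) → ((-0.3804 + 0.2469i), (-0.3804 - 0.2469i))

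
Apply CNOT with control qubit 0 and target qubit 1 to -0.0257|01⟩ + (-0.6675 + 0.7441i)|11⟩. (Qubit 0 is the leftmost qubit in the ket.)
-0.0257|01⟩ + (-0.6675 + 0.7441i)|10⟩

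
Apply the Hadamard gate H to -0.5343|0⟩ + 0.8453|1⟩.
0.2199|0⟩ - 0.9755|1⟩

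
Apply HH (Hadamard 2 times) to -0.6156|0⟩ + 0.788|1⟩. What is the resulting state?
-0.6156|0⟩ + 0.788|1⟩

H² = I, so an even number of Hadamards cancels: H^2 = I and the state is unchanged.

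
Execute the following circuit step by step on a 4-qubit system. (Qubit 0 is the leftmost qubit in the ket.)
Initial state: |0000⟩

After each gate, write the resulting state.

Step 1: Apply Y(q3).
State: i|0001⟩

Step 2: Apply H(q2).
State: (1/√2)i|0001⟩ + (1/√2)i|0011⟩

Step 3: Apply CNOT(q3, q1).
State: (1/√2)i|0101⟩ + (1/√2)i|0111⟩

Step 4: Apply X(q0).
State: (1/√2)i|1101⟩ + (1/√2)i|1111⟩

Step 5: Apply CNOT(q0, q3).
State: (1/√2)i|1100⟩ + (1/√2)i|1110⟩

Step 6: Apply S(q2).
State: (1/√2)i|1100⟩ - 1/√2|1110⟩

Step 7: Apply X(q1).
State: (1/√2)i|1000⟩ - 1/√2|1010⟩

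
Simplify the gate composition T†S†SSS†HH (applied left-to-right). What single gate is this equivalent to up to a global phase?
T†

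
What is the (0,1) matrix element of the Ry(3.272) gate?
-0.9979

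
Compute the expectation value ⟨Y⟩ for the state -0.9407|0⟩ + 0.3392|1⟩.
0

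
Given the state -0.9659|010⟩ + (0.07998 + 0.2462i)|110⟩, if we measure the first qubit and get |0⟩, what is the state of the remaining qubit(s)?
-|10⟩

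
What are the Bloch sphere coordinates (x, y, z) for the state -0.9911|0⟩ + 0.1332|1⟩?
(-0.264, 0, 0.9645)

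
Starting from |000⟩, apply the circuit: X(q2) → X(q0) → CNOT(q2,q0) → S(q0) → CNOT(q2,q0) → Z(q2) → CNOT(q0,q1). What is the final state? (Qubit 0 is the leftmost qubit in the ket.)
-|111⟩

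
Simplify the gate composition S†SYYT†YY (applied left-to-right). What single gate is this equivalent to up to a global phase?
T†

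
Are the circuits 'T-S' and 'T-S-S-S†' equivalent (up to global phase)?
Yes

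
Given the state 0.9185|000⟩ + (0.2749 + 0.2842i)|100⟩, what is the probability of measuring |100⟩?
0.1563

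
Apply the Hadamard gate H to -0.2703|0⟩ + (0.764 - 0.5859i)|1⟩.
(0.3491 - 0.4143i)|0⟩ + (-0.7314 + 0.4143i)|1⟩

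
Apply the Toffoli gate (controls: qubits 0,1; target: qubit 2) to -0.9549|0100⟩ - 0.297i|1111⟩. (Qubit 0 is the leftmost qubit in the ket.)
-0.9549|0100⟩ - 0.297i|1101⟩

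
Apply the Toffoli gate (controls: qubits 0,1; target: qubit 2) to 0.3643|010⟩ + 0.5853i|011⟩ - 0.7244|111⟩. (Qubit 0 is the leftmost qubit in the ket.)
0.3643|010⟩ + 0.5853i|011⟩ - 0.7244|110⟩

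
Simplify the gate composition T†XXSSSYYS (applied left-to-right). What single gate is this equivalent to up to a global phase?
T†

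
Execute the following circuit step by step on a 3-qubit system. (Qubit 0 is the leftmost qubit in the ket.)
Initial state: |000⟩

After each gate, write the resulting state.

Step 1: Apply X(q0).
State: |100⟩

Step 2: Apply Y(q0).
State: -i|000⟩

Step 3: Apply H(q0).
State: -(1/√2)i|000⟩ - (1/√2)i|100⟩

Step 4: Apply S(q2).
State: -(1/√2)i|000⟩ - (1/√2)i|100⟩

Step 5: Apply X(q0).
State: -(1/√2)i|000⟩ - (1/√2)i|100⟩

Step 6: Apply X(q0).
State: -(1/√2)i|000⟩ - (1/√2)i|100⟩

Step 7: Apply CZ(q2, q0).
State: -(1/√2)i|000⟩ - (1/√2)i|100⟩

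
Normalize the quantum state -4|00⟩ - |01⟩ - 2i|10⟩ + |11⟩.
-0.8528|00⟩ - 0.2132|01⟩ - 0.4264i|10⟩ + 0.2132|11⟩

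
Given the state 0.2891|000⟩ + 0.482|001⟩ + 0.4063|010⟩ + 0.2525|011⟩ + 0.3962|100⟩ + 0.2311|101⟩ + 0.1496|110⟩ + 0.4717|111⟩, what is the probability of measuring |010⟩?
0.1651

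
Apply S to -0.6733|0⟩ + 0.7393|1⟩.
-0.6733|0⟩ + 0.7393i|1⟩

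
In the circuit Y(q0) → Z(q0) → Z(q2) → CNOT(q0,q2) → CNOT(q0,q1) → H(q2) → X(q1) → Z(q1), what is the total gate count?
8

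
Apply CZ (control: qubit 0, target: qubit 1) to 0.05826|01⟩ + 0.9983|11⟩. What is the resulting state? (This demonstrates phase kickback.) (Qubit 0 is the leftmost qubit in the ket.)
0.05826|01⟩ - 0.9983|11⟩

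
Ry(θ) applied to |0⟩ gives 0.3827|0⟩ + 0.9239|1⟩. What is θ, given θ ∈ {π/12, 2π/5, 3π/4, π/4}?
3π/4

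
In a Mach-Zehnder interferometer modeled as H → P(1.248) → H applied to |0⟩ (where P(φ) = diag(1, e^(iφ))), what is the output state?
(0.6586 + 0.4742i)|0⟩ + (0.3414 - 0.4742i)|1⟩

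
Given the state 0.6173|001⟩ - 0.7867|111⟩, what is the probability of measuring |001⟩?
0.3811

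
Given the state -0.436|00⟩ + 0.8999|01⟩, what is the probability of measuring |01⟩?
0.8098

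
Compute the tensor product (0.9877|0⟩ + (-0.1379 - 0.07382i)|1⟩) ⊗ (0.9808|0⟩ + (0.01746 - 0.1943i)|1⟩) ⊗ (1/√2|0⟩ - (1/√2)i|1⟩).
0.685|000⟩ - 0.685i|001⟩ + (0.01219 - 0.1357i)|010⟩ + (-0.1357 - 0.01219i)|011⟩ + (-0.09564 - 0.0512i)|100⟩ + (-0.0512 + 0.09564i)|101⟩ + (-0.01184 + 0.01803i)|110⟩ + (0.01803 + 0.01184i)|111⟩

amp(|b₁b₂…⟩) = product of the factor amplitudes for bits b₁, b₂, …; only kets whose every factor amplitude is nonzero survive.
|000⟩: (0.9877)(0.9808)(1/√2) = 0.685
|001⟩: (0.9877)(0.9808)(-(1/√2)i) = -0.685i
|010⟩: (0.9877)(0.01746 - 0.1943i)(1/√2) = (0.01219 - 0.1357i)
|011⟩: (0.9877)(0.01746 - 0.1943i)(-(1/√2)i) = (-0.1357 - 0.01219i)
|100⟩: (-0.1379 - 0.07382i)(0.9808)(1/√2) = (-0.09564 - 0.0512i)
|101⟩: (-0.1379 - 0.07382i)(0.9808)(-(1/√2)i) = (-0.0512 + 0.09564i)
|110⟩: (-0.1379 - 0.07382i)(0.01746 - 0.1943i)(1/√2) = (-0.01184 + 0.01803i)
|111⟩: (-0.1379 - 0.07382i)(0.01746 - 0.1943i)(-(1/√2)i) = (0.01803 + 0.01184i)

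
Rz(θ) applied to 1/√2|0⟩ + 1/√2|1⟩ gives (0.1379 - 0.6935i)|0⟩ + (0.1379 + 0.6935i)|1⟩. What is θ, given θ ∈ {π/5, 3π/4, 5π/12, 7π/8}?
7π/8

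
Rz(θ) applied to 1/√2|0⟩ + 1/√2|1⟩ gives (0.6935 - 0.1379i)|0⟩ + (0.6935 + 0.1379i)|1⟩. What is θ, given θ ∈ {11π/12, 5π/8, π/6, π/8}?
π/8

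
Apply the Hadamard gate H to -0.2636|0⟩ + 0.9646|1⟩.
0.4957|0⟩ - 0.8685|1⟩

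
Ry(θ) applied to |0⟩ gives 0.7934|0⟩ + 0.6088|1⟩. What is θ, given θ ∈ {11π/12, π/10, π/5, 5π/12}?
5π/12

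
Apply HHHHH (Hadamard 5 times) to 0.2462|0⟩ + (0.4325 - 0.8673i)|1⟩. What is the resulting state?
(0.4799 - 0.6133i)|0⟩ + (-0.1317 + 0.6133i)|1⟩

H² = I, so H^5 = H: a single Hadamard. With (a, b) = (0.2462, (0.4325 - 0.8673i)), H gives ((a + b)/√2, (a − b)/√2) = ((0.4799 - 0.6133i), (-0.1317 + 0.6133i)).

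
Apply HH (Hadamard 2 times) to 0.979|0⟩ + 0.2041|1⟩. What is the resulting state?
0.979|0⟩ + 0.2041|1⟩

H² = I, so an even number of Hadamards cancels: H^2 = I and the state is unchanged.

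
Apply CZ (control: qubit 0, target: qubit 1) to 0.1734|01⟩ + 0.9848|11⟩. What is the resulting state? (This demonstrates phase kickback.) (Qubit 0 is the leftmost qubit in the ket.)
0.1734|01⟩ - 0.9848|11⟩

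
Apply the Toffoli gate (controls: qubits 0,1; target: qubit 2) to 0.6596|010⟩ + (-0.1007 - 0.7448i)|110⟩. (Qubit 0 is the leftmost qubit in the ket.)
0.6596|010⟩ + (-0.1007 - 0.7448i)|111⟩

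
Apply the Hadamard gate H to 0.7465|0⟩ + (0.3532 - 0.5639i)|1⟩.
(0.7776 - 0.3987i)|0⟩ + (0.2781 + 0.3987i)|1⟩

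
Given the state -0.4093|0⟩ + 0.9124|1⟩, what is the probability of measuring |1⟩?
0.8325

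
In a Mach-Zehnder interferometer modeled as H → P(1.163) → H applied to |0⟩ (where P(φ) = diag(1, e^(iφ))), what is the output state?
(0.6983 + 0.459i)|0⟩ + (0.3017 - 0.459i)|1⟩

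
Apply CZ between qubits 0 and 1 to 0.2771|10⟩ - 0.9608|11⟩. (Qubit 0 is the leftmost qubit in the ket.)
0.2771|10⟩ + 0.9608|11⟩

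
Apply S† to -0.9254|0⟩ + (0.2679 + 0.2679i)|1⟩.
-0.9254|0⟩ + (0.2679 - 0.2679i)|1⟩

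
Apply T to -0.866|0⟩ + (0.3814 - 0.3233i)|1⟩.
-0.866|0⟩ + (0.4983 + 0.04108i)|1⟩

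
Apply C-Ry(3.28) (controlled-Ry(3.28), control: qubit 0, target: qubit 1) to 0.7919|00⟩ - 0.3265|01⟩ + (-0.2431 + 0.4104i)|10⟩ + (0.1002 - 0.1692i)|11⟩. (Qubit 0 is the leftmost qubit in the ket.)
0.7919|00⟩ - 0.3265|01⟩ + (-0.08315 + 0.1404i)|10⟩ + (-0.2494 + 0.4211i)|11⟩

C-Ry(3.28) leaves the control-|0⟩ kets |00⟩, |01⟩ unchanged and applies Ry(3.28) to qubit 1 on the control-|1⟩ pair (|10⟩, |11⟩).
Ry(3.28) = [[cos(θ/2), −sin(θ/2)], [sin(θ/2), cos(θ/2)]]; θ = 3.28, cos(θ/2) ≈ -0.0691484, sin(θ/2) ≈ 0.997606.
With a = amp(|10⟩) = (-0.2431 + 0.4104i) and b = amp(|11⟩) = (0.1002 - 0.1692i):
new amp(|10⟩) = (-0.0691484)·a + (-0.997606)·b = (-0.08315 + 0.1404i)
new amp(|11⟩) = (0.997606)·a + (-0.0691484)·b = (-0.2494 + 0.4211i)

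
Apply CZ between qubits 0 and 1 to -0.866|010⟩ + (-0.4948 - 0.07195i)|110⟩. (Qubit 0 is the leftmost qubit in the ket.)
-0.866|010⟩ + (0.4948 + 0.07195i)|110⟩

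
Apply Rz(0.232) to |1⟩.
(0.9933 + 0.1157i)|1⟩

Rz(0.232) = [[e^(−iθ/2), 0], [0, e^(iθ/2)]] with e^(±iθ/2) = cos(θ/2) ± i·sin(θ/2); θ = 0.232, cos(θ/2) ≈ 0.99328, sin(θ/2) ≈ 0.11574.
With a = amp(|0⟩) = 0 and b = amp(|1⟩) = 1:
new amp(|0⟩) = (0.99328 - 0.11574i)·a = 0
new amp(|1⟩) = (0.99328 + 0.11574i)·b = (0.9933 + 0.1157i)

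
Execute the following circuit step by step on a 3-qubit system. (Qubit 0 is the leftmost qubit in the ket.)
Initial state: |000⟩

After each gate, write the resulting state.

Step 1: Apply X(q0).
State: |100⟩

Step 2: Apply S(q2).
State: |100⟩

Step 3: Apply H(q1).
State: 1/√2|100⟩ + 1/√2|110⟩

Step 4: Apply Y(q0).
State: -(1/√2)i|000⟩ - (1/√2)i|010⟩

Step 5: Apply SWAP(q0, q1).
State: -(1/√2)i|000⟩ - (1/√2)i|100⟩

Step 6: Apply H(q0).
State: -i|000⟩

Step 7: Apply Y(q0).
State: |100⟩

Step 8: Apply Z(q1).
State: |100⟩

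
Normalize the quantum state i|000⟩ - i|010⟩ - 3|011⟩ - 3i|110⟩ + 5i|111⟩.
0.1491i|000⟩ - 0.1491i|010⟩ - 1/√5|011⟩ - (1/√5)i|110⟩ + 0.7454i|111⟩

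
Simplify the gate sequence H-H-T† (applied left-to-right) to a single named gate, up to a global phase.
T†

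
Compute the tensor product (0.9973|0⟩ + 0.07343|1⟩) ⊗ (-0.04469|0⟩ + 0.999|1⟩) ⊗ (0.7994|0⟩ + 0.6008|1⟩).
-0.03563|000⟩ - 0.02678|001⟩ + 0.7964|010⟩ + 0.5986|011⟩ - 0.002623|100⟩ - 0.001972|101⟩ + 0.05864|110⟩ + 0.04407|111⟩

amp(|b₁b₂…⟩) = product of the factor amplitudes for bits b₁, b₂, …; only kets whose every factor amplitude is nonzero survive.
|000⟩: (0.9973)(-0.04469)(0.7994) = -0.03563
|001⟩: (0.9973)(-0.04469)(0.6008) = -0.02678
|010⟩: (0.9973)(0.999)(0.7994) = 0.7964
|011⟩: (0.9973)(0.999)(0.6008) = 0.5986
|100⟩: (0.07343)(-0.04469)(0.7994) = -0.002623
|101⟩: (0.07343)(-0.04469)(0.6008) = -0.001972
|110⟩: (0.07343)(0.999)(0.7994) = 0.05864
|111⟩: (0.07343)(0.999)(0.6008) = 0.04407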